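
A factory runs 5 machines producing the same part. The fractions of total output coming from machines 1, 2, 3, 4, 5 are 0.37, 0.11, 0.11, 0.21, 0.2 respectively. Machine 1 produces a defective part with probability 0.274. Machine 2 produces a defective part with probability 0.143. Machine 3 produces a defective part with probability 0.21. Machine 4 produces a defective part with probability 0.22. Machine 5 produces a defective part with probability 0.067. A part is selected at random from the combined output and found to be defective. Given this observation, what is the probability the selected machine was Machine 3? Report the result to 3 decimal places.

Tabulate prior·likelihood by source: [1] prior 0.37, lik 0.274, product 0.1014; [2] prior 0.11, lik 0.143, product 0.01573; [3] prior 0.11, lik 0.21, product 0.02310; [4] prior 0.21, lik 0.22, product 0.04620; [5] prior 0.2, lik 0.067, product 0.01340.
Normalizing constant = 0.19981; the posterior for Machine 3 is its product over the sum, 0.02310/0.19981 = 0.116.

Posterior probability ≈ 0.116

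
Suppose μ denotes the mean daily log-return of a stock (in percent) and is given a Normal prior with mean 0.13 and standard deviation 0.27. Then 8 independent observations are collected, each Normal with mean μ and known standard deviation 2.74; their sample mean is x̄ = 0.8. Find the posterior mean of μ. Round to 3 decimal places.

Posterior mean ≈ 0.178

Prior precision 1/τ₀² = 1/0.27² = 13.7174; data precision n/σ² = 8/2.74² = 1.06559.
Posterior precision = 13.7174 + 1.06559 = 14.7830.
Posterior mean = (13.7174·0.13 + 1.06559·0.8) / 14.7830 = 0.178.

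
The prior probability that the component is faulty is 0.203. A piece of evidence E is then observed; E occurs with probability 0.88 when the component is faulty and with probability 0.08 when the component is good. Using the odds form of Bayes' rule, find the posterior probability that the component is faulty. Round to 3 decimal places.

Posterior probability ≈ 0.737

Prior odds = 0.203/(1−0.203) = 0.25471.
Likelihood ratio for E = 0.88/0.08 = 11.000.
Posterior odds = prior odds × LR = 2.8018.
Posterior probability = odds/(1+odds) = 2.8018/3.8018 = 0.737.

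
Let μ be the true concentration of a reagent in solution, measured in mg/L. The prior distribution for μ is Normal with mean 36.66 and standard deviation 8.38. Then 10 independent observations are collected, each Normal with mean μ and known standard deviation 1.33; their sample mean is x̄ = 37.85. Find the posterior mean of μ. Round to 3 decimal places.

Posterior mean ≈ 37.847

Prior precision 1/τ₀² = 1/8.38² = 0.0142401; data precision n/σ² = 10/1.33² = 5.65323.
Posterior precision = 0.0142401 + 5.65323 = 5.66747.
Posterior mean = (0.0142401·36.66 + 5.65323·37.85) / 5.66747 = 37.847.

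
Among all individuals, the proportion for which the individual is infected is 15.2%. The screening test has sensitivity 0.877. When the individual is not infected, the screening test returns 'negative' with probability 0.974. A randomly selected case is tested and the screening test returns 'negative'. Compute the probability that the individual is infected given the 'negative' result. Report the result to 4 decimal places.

Let H be the event that the individual is infected. P(H) = 0.152, so P(¬H) = 0.848. With E the 'negative' result, P(E|H) = 0.123 and P(E|¬H) = 0.974.
P(E) = 0.123·0.152 + 0.974·0.848 = 0.018696 + 0.82595 = 0.84465.
By Bayes' theorem, P(H|E) = 0.018696 / 0.84465 = 0.0221.

P(H | E) ≈ 0.0221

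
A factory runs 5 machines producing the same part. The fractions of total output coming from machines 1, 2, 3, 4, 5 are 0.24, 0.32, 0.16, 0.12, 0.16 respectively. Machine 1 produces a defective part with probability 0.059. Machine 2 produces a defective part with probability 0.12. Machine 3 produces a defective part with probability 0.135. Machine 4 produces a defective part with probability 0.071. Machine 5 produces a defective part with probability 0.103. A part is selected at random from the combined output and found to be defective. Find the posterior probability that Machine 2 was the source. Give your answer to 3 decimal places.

Tabulate prior·likelihood by source: [1] prior 0.24, lik 0.059, product 0.01416; [2] prior 0.32, lik 0.12, product 0.03840; [3] prior 0.16, lik 0.135, product 0.02160; [4] prior 0.12, lik 0.071, product 0.008520; [5] prior 0.16, lik 0.103, product 0.01648.
Normalizing constant = 0.099160; the posterior for Machine 2 is its product over the sum, 0.03840/0.099160 = 0.387.

Posterior probability ≈ 0.387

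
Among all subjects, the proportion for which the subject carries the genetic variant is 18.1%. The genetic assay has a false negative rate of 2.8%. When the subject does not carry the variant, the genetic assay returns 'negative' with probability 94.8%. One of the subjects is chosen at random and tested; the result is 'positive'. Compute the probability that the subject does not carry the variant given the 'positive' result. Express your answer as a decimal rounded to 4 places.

Write H for 'the subject carries the genetic variant'. Prior odds H:¬H = 0.181/0.819 = 0.22100. For the 'positive' outcome, the likelihood ratio is 0.972/0.052 = 18.692.
Posterior odds = 0.22100 × 18.692 = 4.1310, so P(H|E) = 4.1310/(1+4.1310) = 0.8051. Then P(¬H|E) = 1 − 0.8051 = 0.1949.

P(¬H | E) ≈ 0.1949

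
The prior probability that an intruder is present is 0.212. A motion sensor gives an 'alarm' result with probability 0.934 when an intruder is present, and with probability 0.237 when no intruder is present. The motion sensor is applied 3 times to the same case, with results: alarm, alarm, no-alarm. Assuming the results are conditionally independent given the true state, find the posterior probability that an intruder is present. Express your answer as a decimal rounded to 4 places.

With H the event that an intruder is present, the joint likelihood of the observed sequence is P(data|H) = 0.934·0.934·0.066 = 0.057575 and P(data|¬H) = 0.237·0.237·0.763 = 0.042857.
Bayes: P(H|data) = 0.212·0.057575 / (0.212·0.057575 + 0.788·0.042857) = 0.012206/0.045977 = 0.2655.

Posterior P(H) ≈ 0.2655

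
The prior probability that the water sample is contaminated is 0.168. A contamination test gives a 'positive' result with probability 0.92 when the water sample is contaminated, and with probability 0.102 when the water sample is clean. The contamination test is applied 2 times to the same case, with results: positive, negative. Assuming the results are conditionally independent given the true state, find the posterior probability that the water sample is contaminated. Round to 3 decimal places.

Posterior P(H) ≈ 0.140

With H the event that the water sample is contaminated, the joint likelihood of the observed sequence is P(data|H) = 0.92·0.08 = 0.073600 and P(data|¬H) = 0.102·0.898 = 0.091596.
Bayes: P(H|data) = 0.168·0.073600 / (0.168·0.073600 + 0.832·0.091596) = 0.012365/0.088573 = 0.1396.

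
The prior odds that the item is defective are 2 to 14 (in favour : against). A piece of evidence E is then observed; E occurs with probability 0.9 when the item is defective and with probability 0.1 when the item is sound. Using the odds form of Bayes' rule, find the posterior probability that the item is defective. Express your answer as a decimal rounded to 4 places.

Prior odds = 2/14 = 0.14286. In log-odds, ln(0.14286) = -1.9459.
Add log likelihood ratio: ln(9.0000) = 2.1972.
Posterior log-odds = 0.25131, so posterior odds = exp(0.25131) = 1.2857. Converting, P(H|E) = 1.2857/2.2857 = 0.5625.

Posterior probability ≈ 0.5625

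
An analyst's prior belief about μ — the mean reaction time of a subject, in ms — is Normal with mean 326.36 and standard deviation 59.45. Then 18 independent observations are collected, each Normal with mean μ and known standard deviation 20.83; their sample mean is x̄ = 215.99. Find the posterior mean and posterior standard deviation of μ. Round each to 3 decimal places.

Posterior mean ≈ 216.738; posterior SD ≈ 4.893

Prior precision 1/τ₀² = 1/59.45² = 0.00028294; data precision n/σ² = 18/20.83² = 0.0414853.
Posterior precision = 0.00028294 + 0.0414853 = 0.0417682, giving posterior SD = 1/√0.0417682 = 4.893.
Posterior mean = (0.00028294·326.36 + 0.0414853·215.99) / 0.0417682 = 216.738.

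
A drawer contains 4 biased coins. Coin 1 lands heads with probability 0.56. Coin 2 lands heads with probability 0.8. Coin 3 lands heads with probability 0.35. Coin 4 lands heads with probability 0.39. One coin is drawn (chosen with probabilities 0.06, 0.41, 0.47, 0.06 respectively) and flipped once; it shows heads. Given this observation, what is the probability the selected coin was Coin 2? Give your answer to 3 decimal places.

Tabulate prior·likelihood by source: [1] prior 0.06, lik 0.56, product 0.03360; [2] prior 0.41, lik 0.8, product 0.3280; [3] prior 0.47, lik 0.35, product 0.1645; [4] prior 0.06, lik 0.39, product 0.02340.
Normalizing constant = 0.54950; the posterior for Coin 2 is its product over the sum, 0.3280/0.54950 = 0.597.

Posterior probability ≈ 0.597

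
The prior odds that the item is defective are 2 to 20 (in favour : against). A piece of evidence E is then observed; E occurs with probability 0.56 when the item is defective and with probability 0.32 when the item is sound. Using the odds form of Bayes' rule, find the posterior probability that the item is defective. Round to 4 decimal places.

Prior odds = 2/20 = 0.10000. In log-odds, ln(0.10000) = -2.3026.
Add log likelihood ratio: ln(1.7500) = 0.55962.
Posterior log-odds = -1.7430, so posterior odds = exp(-1.7430) = 0.17500. Converting, P(H|E) = 0.17500/1.1750 = 0.1489.

Posterior probability ≈ 0.1489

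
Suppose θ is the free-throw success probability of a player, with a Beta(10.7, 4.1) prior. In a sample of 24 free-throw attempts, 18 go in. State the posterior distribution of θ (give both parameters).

The binomial likelihood is conjugate to the Beta prior: with 18 successes and 6 failures, the posterior is Beta(10.7+18, 4.1+6) = Beta(28.7, 10.1).

Posterior: Beta(28.7, 10.1)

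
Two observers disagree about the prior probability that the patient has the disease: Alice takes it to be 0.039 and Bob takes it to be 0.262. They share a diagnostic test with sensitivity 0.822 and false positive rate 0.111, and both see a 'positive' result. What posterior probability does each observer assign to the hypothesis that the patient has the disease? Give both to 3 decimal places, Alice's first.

The likelihood ratio for a 'positive' result is 0.822/0.111 = 7.4054.
Alice: prior odds 0.039/0.961 = 0.040583; posterior odds 0.30053; posterior probability 0.231.
Bob: prior odds 0.262/0.738 = 0.35501; posterior odds 2.6290; posterior probability 0.724.

Alice: 0.231; Bob: 0.724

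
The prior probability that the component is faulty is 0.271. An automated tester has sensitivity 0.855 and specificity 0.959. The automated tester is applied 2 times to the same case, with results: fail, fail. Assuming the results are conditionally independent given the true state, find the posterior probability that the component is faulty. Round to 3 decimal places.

Posterior P(H) ≈ 0.994

With H the event that the component is faulty, the joint likelihood of the observed sequence is P(data|H) = 0.855·0.855 = 0.73102 and P(data|¬H) = 0.041·0.041 = 0.0016810.
Bayes: P(H|data) = 0.271·0.73102 / (0.271·0.73102 + 0.729·0.0016810) = 0.19811/0.19933 = 0.9939.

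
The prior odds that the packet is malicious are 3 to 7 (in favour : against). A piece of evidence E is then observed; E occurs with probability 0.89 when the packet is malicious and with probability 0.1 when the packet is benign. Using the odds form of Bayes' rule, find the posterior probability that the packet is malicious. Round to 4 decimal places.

Posterior probability ≈ 0.7923

Prior odds = 3/7 = 0.42857. In log-odds, ln(0.42857) = -0.84730.
Add log likelihood ratio: ln(8.9000) = 2.1861.
Posterior log-odds = 1.3388, so posterior odds = exp(1.3388) = 3.8143. Converting, P(H|E) = 3.8143/4.8143 = 0.7923.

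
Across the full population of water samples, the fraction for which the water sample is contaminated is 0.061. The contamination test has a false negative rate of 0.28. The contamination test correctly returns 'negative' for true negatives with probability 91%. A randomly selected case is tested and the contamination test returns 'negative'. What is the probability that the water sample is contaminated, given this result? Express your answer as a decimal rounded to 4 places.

P(H | E) ≈ 0.0196

Let H be the event that the water sample is contaminated. P(H) = 0.061, so P(¬H) = 0.939. With E the 'negative' result, P(E|H) = 0.28 and P(E|¬H) = 0.91.
P(E) = 0.28·0.061 + 0.91·0.939 = 0.017080 + 0.85449 = 0.87157.
By Bayes' theorem, P(H|E) = 0.017080 / 0.87157 = 0.0196.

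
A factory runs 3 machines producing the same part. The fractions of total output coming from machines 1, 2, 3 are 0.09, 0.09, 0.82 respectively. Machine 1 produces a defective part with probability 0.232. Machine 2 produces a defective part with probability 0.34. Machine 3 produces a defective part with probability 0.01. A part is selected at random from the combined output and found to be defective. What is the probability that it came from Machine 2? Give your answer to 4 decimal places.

Tabulate prior·likelihood by source: [1] prior 0.09, lik 0.232, product 0.02088; [2] prior 0.09, lik 0.34, product 0.03060; [3] prior 0.82, lik 0.01, product 0.008200.
Normalizing constant = 0.059680; the posterior for Machine 2 is its product over the sum, 0.03060/0.059680 = 0.5127.

Posterior probability ≈ 0.5127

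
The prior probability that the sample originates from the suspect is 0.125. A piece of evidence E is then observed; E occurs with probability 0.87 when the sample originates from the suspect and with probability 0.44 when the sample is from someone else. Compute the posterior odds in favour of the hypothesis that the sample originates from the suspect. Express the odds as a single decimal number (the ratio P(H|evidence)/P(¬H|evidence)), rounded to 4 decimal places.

Posterior odds ≈ 0.2825

Prior odds = 0.125/(1−0.125) = 0.14286. In log-odds, ln(0.14286) = -1.9459.
Add log likelihood ratio: ln(1.9773) = 0.68172.
Posterior log-odds = -1.2642, so posterior odds = exp(-1.2642) = 0.28247.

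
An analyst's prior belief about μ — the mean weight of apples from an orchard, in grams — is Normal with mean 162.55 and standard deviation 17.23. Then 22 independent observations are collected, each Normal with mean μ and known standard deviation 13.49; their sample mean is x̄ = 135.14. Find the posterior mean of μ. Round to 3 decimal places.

With known σ, the Normal prior is conjugate. Weight on the data is w = (n/σ²)/(n/σ² + 1/τ₀²) = 0.120892/(0.120892+0.00336844) = 0.97289.
Posterior mean = w·x̄ + (1−w)·μ₀ = 0.97289·135.14 + 0.027108·162.55 = 135.883.

Posterior mean ≈ 135.883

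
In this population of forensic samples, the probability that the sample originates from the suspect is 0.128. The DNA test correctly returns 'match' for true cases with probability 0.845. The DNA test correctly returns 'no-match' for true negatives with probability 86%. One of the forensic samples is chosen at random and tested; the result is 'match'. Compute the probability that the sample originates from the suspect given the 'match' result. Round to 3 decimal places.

P(H | E) ≈ 0.470

Write H for 'the sample originates from the suspect'. Prior odds H:¬H = 0.128/0.872 = 0.14679. For the 'match' outcome, the likelihood ratio is 0.845/0.14 = 6.0357.
Posterior odds = 0.14679 × 6.0357 = 0.88598, so P(H|E) = 0.88598/(1+0.88598) = 0.470.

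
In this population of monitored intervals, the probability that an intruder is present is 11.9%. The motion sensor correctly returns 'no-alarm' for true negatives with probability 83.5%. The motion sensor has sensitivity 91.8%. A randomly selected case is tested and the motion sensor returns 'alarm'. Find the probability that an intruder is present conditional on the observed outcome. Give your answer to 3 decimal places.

P(H | E) ≈ 0.429

Let H be the event that an intruder is present. P(H) = 0.119, so P(¬H) = 0.881. With E the 'alarm' result, P(E|H) = 0.918 and P(E|¬H) = 0.165.
P(E) = 0.918·0.119 + 0.165·0.881 = 0.10924 + 0.14536 = 0.25461.
By Bayes' theorem, P(H|E) = 0.10924 / 0.25461 = 0.429.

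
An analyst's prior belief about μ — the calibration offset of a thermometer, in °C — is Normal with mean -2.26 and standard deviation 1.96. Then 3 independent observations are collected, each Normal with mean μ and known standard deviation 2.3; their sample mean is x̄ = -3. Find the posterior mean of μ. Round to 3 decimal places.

Prior precision 1/τ₀² = 1/1.96² = 0.260308; data precision n/σ² = 3/2.3² = 0.567108.
Posterior precision = 0.260308 + 0.567108 = 0.827416.
Posterior mean = (0.260308·-2.26 + 0.567108·-3) / 0.827416 = -2.767.

Posterior mean ≈ -2.767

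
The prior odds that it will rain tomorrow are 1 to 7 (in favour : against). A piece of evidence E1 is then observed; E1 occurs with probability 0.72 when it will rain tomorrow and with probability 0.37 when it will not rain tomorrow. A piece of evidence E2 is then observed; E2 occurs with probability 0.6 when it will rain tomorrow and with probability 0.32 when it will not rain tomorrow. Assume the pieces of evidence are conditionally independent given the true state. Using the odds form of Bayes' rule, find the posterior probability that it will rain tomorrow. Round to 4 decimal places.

Posterior probability ≈ 0.3426

Prior odds = 1/7 = 0.14286. In log-odds, ln(0.14286) = -1.9459.
Add log likelihood ratios: ln(1.9459) + ln(1.8750) = 1.2944.
Posterior log-odds = -0.65155, so posterior odds = exp(-0.65155) = 0.52124. Converting, P(H|E) = 0.52124/1.5212 = 0.3426.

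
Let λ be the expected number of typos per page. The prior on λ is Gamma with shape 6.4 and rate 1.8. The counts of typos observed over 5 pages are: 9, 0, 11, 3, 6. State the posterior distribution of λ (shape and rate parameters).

Posterior: Gamma(shape=35.4, rate=6.8)

The Poisson likelihood adds the total count to the shape and the number of exposure periods to the rate. Here ∑xᵢ = 29 and n = 5, so shape 6.4→35.4 and rate 1.8→6.8.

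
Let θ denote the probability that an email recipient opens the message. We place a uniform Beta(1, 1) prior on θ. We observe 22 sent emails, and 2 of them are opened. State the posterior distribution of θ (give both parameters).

Posterior: Beta(3, 21)

Observing 2 successes and 20 failures updates Beta(1, 1) by adding the success and failure counts to the two shape parameters: α = 1+2 = 3, β = 1+20 = 21.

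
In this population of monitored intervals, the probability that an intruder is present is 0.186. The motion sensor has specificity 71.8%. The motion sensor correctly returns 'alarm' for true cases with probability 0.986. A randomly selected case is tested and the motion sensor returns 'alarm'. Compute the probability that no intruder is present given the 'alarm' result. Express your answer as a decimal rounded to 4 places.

Let H be the event that an intruder is present. P(H) = 0.186, so P(¬H) = 0.814. With E the 'alarm' result, P(E|H) = 0.986 and P(E|¬H) = 0.282.
P(E) = 0.986·0.186 + 0.282·0.814 = 0.18340 + 0.22955 = 0.41294.
By Bayes' theorem, P(H|E) = 0.18340 / 0.41294 = 0.4441. Hence P(¬H|E) = 1 − 0.4441 = 0.5559.

P(¬H | E) ≈ 0.5559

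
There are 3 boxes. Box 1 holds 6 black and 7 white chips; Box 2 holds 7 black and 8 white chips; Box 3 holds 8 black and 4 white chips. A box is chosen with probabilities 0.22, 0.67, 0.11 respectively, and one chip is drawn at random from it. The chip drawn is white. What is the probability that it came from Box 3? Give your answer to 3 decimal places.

Tabulate prior·likelihood by source: [1] prior 0.22, lik 0.5385, product 0.1185; [2] prior 0.67, lik 0.5333, product 0.3573; [3] prior 0.11, lik 0.3333, product 0.03667.
Normalizing constant = 0.51246; the posterior for Box 3 is its product over the sum, 0.03667/0.51246 = 0.072.

Posterior probability ≈ 0.072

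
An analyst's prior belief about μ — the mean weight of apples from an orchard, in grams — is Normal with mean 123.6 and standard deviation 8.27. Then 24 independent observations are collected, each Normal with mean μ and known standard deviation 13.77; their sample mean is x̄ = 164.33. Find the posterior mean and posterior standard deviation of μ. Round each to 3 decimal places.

Prior precision 1/τ₀² = 1/8.27² = 0.0146214; data precision n/σ² = 24/13.77² = 0.126574.
Posterior precision = 0.0146214 + 0.126574 = 0.141195, giving posterior SD = 1/√0.141195 = 2.661.
Posterior mean = (0.0146214·123.6 + 0.126574·164.33) / 0.141195 = 160.112.

Posterior mean ≈ 160.112; posterior SD ≈ 2.661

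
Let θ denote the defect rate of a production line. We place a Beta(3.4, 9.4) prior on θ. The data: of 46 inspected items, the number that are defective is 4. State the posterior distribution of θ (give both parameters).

Posterior: Beta(7.4, 51.4)

Observing 4 successes and 42 failures updates Beta(3.4, 9.4) by adding the success and failure counts to the two shape parameters: α = 3.4+4 = 7.4, β = 9.4+42 = 51.4.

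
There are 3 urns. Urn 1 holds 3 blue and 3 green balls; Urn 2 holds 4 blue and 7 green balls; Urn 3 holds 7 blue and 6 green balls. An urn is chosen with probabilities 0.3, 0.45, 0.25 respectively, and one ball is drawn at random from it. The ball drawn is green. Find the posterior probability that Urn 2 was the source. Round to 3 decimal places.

P(green|Urn 1) = 0.5; P(green|Urn 2) = 0.6364; P(green|Urn 3) = 0.4615.
Prior × likelihood for each source: 0.3·0.5=0.1500, 0.45·0.6364=0.2864, 0.25·0.4615=0.1154. Summing gives P(green) = 0.55175.
P(Urn 2 | green) = 0.2864 / 0.55175 = 0.519.

Posterior probability ≈ 0.519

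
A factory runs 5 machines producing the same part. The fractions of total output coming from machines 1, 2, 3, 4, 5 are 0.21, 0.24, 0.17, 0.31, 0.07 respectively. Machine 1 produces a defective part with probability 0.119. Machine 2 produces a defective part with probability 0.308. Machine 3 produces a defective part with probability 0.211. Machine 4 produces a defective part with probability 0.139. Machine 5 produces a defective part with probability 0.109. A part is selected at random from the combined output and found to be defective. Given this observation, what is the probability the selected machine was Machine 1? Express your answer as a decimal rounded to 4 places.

P(defective|M1) = 0.119; P(defective|M2) = 0.308; P(defective|M3) = 0.211; P(defective|M4) = 0.139; P(defective|M5) = 0.109.
Prior × likelihood for each source: 0.21·0.119=0.02499, 0.24·0.308=0.07392, 0.17·0.211=0.03587, 0.31·0.139=0.04309, 0.07·0.109=0.007630. Summing gives P(defective) = 0.18550.
P(Machine 1 | defective) = 0.02499 / 0.18550 = 0.1347.

Posterior probability ≈ 0.1347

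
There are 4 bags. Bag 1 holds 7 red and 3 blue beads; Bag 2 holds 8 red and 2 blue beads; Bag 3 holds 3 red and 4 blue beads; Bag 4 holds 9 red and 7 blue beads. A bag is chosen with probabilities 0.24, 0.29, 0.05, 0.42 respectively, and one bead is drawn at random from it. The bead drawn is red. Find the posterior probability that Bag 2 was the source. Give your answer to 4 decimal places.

P(red|Bag 1) = 0.7; P(red|Bag 2) = 0.8; P(red|Bag 3) = 0.4286; P(red|Bag 4) = 0.5625.
Prior × likelihood for each source: 0.24·0.7=0.1680, 0.29·0.8=0.2320, 0.05·0.4286=0.02143, 0.42·0.5625=0.2362. Summing gives P(red) = 0.65768.
P(Bag 2 | red) = 0.2320 / 0.65768 = 0.3528.

Posterior probability ≈ 0.3528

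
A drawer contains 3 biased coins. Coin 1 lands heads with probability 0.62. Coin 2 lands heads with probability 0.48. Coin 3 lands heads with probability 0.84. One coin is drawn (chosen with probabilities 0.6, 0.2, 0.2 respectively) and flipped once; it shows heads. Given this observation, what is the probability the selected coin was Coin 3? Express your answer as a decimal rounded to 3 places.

P(heads|C1) = 0.62; P(heads|C2) = 0.48; P(heads|C3) = 0.84.
Prior × likelihood for each source: 0.6·0.62=0.3720, 0.2·0.48=0.09600, 0.2·0.84=0.1680. Summing gives P(heads) = 0.63600.
P(Coin 3 | heads) = 0.1680 / 0.63600 = 0.264.

Posterior probability ≈ 0.264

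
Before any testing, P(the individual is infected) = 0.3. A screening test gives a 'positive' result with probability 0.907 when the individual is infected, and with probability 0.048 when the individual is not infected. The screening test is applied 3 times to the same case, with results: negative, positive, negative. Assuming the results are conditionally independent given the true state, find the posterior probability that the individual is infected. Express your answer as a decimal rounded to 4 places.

Let H be the event that the individual is infected; start with P(H) = 0.3. P('positive'|H) = 0.907, P('positive'|¬H) = 0.048.
Update on result 1 ('negative'): P(H) ← 0.093·0.3000 / (0.093·0.3000 + 0.952·0.7000) = 0.027900/0.69430 = 0.0402.
Update on result 2 ('positive'): P(H) ← 0.907·0.0402 / (0.907·0.0402 + 0.048·0.9598) = 0.036447/0.082518 = 0.4417.
Update on result 3 ('negative'): P(H) ← 0.093·0.4417 / (0.093·0.4417 + 0.952·0.5583) = 0.041077/0.57259 = 0.0717.

Posterior P(H) ≈ 0.0717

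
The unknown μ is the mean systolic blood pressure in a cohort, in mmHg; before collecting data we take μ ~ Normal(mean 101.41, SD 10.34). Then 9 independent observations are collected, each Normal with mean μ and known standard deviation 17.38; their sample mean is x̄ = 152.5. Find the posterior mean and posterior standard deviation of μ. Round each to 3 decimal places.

Prior precision 1/τ₀² = 1/10.34² = 0.00935317; data precision n/σ² = 9/17.38² = 0.0297950.
Posterior precision = 0.00935317 + 0.0297950 = 0.0391481, giving posterior SD = 1/√0.0391481 = 5.054.
Posterior mean = (0.00935317·101.41 + 0.0297950·152.5) / 0.0391481 = 140.294.

Posterior mean ≈ 140.294; posterior SD ≈ 5.054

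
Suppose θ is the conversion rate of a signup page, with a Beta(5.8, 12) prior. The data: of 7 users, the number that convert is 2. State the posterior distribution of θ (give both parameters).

Posterior: Beta(7.8, 17)

The binomial likelihood is conjugate to the Beta prior: with 2 successes and 5 failures, the posterior is Beta(5.8+2, 12+5) = Beta(7.8, 17).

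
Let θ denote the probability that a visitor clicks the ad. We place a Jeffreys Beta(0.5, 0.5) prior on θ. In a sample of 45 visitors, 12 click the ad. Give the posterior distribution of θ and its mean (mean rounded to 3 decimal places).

Posterior: Beta(12.5, 33.5); mean ≈ 0.272

Observing 12 successes and 33 failures updates Beta(0.5, 0.5) by adding the success and failure counts to the two shape parameters: α = 0.5+12 = 12.5, β = 0.5+33 = 33.5.
E[θ | data] = 12.5/(12.5+33.5) = 0.272.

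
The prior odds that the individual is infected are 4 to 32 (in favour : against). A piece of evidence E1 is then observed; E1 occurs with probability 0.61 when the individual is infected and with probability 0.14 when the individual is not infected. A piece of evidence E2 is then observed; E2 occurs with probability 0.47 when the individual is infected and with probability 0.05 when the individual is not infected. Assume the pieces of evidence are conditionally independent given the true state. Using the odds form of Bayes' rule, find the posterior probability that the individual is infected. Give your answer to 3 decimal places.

Prior odds = 4/32 = 0.12500. In log-odds, ln(0.12500) = -2.0794.
Add log likelihood ratios: ln(4.3571) + ln(9.4000) = 3.7125.
Posterior log-odds = 1.6331, so posterior odds = exp(1.6331) = 5.1196. Converting, P(H|E) = 5.1196/6.1196 = 0.837.

Posterior probability ≈ 0.837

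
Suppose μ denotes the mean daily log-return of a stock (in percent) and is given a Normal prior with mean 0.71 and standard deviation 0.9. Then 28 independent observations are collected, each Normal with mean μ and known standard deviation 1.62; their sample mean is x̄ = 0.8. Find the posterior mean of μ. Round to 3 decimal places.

Prior precision 1/τ₀² = 1/0.9² = 1.23457; data precision n/σ² = 28/1.62² = 10.6691.
Posterior precision = 1.23457 + 10.6691 = 11.9037.
Posterior mean = (1.23457·0.71 + 10.6691·0.8) / 11.9037 = 0.791.

Posterior mean ≈ 0.791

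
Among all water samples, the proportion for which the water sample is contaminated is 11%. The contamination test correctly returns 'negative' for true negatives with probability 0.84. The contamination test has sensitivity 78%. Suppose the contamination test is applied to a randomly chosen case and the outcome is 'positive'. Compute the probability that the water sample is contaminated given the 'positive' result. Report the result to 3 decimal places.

Let H be the event that the water sample is contaminated. P(H) = 0.11, so P(¬H) = 0.89. With E the 'positive' result, P(E|H) = 0.78 and P(E|¬H) = 0.16.
P(E) = 0.78·0.11 + 0.16·0.89 = 0.085800 + 0.14240 = 0.22820.
By Bayes' theorem, P(H|E) = 0.085800 / 0.22820 = 0.376.

P(H | E) ≈ 0.376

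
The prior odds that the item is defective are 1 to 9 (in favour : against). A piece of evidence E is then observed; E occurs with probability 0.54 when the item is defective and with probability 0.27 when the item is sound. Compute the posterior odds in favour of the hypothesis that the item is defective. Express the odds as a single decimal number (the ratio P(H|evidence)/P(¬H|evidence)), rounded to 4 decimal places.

Prior odds = 1/9 = 0.11111. In log-odds, ln(0.11111) = -2.1972.
Add log likelihood ratio: ln(2.0000) = 0.69315.
Posterior log-odds = -1.5041, so posterior odds = exp(-1.5041) = 0.22222.

Posterior odds ≈ 0.2222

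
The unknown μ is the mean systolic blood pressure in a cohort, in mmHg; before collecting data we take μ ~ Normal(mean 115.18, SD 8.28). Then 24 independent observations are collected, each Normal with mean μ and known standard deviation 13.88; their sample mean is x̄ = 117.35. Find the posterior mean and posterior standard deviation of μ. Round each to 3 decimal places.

Posterior mean ≈ 117.123; posterior SD ≈ 2.681

With known σ, the Normal prior is conjugate. Weight on the data is w = (n/σ²)/(n/σ² + 1/τ₀²) = 0.124575/(0.124575+0.0145861) = 0.89519.
Posterior mean = w·x̄ + (1−w)·μ₀ = 0.89519·117.35 + 0.10481·115.18 = 117.123. Posterior variance = 1/(0.124575+0.0145861) = 7.18589, so SD = 2.681.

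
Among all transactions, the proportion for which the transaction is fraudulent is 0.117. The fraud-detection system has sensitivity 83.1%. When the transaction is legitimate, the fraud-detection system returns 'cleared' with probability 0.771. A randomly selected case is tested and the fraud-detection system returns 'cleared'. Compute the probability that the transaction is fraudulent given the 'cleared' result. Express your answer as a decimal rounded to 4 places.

Let H be the event that the transaction is fraudulent. P(H) = 0.117, so P(¬H) = 0.883. With E the 'cleared' result, P(E|H) = 0.169 and P(E|¬H) = 0.771.
P(E) = 0.169·0.117 + 0.771·0.883 = 0.019773 + 0.68079 = 0.70057.
By Bayes' theorem, P(H|E) = 0.019773 / 0.70057 = 0.0282.

P(H | E) ≈ 0.0282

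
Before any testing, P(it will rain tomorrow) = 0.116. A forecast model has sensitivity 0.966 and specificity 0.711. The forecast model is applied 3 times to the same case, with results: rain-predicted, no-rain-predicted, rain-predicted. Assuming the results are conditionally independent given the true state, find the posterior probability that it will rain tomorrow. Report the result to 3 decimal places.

With H the event that it will rain tomorrow, the joint likelihood of the observed sequence is P(data|H) = 0.966·0.034·0.966 = 0.031727 and P(data|¬H) = 0.289·0.711·0.289 = 0.059383.
Bayes: P(H|data) = 0.116·0.031727 / (0.116·0.031727 + 0.884·0.059383) = 0.0036804/0.056175 = 0.0655.

Posterior P(H) ≈ 0.066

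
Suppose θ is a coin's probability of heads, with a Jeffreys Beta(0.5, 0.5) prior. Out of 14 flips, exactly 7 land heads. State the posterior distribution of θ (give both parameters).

Observing 7 successes and 7 failures updates Beta(0.5, 0.5) by adding the success and failure counts to the two shape parameters: α = 0.5+7 = 7.5, β = 0.5+7 = 7.5.

Posterior: Beta(7.5, 7.5)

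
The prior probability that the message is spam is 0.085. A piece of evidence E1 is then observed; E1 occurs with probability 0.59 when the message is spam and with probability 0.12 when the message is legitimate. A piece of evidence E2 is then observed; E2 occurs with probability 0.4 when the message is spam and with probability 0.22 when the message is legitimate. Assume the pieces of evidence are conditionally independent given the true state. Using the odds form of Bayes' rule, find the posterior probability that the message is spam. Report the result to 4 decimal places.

Posterior probability ≈ 0.4537

Prior odds = 0.085/(1−0.085) = 0.092896.
Likelihood ratio for E1 = 0.59/0.12 = 4.9167.
Likelihood ratio for E2 = 0.4/0.22 = 1.8182.
Posterior odds = prior odds × LR₁ × LR₂ = 0.83044.
Posterior probability = odds/(1+odds) = 0.83044/1.8304 = 0.4537.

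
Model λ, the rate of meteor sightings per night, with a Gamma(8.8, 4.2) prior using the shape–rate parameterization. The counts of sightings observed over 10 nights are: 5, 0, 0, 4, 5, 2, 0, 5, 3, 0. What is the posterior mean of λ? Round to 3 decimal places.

Posterior mean ≈ 2.310

Total count ∑xᵢ = 24 over n = 10 nights.
Gamma is conjugate to the Poisson likelihood: posterior is Gamma(shape = 8.8+24 = 32.8, rate = 4.2+10 = 14.2).
E[λ | data] = 32.8/14.2 = 2.310.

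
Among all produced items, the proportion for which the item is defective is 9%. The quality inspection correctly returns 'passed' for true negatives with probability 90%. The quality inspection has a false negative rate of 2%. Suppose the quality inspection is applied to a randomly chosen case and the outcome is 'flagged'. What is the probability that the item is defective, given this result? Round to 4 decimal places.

P(H | E) ≈ 0.4922

Let H be the event that the item is defective. P(H) = 0.09, so P(¬H) = 0.91. With E the 'flagged' result, P(E|H) = 0.98 and P(E|¬H) = 0.1.
P(E) = 0.98·0.09 + 0.1·0.91 = 0.088200 + 0.091000 = 0.17920.
By Bayes' theorem, P(H|E) = 0.088200 / 0.17920 = 0.4922.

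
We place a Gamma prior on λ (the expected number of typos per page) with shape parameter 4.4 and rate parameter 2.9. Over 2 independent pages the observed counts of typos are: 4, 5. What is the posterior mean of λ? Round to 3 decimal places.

Total count ∑xᵢ = 9 over n = 2 pages.
Gamma is conjugate to the Poisson likelihood: posterior is Gamma(shape = 4.4+9 = 13.4, rate = 2.9+2 = 4.9).
E[λ | data] = 13.4/4.9 = 2.735.

Posterior mean ≈ 2.735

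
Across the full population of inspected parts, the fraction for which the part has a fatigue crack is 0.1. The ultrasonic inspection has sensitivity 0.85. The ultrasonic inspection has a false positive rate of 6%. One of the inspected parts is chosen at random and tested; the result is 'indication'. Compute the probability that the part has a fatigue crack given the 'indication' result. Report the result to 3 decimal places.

Write H for 'the part has a fatigue crack'. Prior odds H:¬H = 0.1/0.9 = 0.11111. For the 'indication' outcome, the likelihood ratio is 0.85/0.06 = 14.167.
Posterior odds = 0.11111 × 14.167 = 1.5741, so P(H|E) = 1.5741/(1+1.5741) = 0.612.

P(H | E) ≈ 0.612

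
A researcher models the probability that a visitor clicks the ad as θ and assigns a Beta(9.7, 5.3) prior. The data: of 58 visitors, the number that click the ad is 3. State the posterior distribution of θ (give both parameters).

Posterior: Beta(12.7, 60.3)

The binomial likelihood is conjugate to the Beta prior: with 3 successes and 55 failures, the posterior is Beta(9.7+3, 5.3+55) = Beta(12.7, 60.3).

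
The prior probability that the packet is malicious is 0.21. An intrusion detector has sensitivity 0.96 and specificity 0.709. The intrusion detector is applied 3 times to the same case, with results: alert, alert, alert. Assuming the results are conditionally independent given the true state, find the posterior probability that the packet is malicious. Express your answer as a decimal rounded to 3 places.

With H the event that the packet is malicious, the joint likelihood of the observed sequence is P(data|H) = 0.96·0.96·0.96 = 0.88474 and P(data|¬H) = 0.291·0.291·0.291 = 0.024642.
Bayes: P(H|data) = 0.21·0.88474 / (0.21·0.88474 + 0.79·0.024642) = 0.18579/0.20526 = 0.9052.

Posterior P(H) ≈ 0.905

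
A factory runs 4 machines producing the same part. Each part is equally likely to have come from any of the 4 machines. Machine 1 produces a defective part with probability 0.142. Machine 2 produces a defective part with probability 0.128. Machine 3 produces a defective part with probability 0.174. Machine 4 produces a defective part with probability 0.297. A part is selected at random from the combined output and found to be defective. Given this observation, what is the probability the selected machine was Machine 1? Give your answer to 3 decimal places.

Posterior probability ≈ 0.192

P(defective|M1) = 0.142; P(defective|M2) = 0.128; P(defective|M3) = 0.174; P(defective|M4) = 0.297.
Prior × likelihood for each source: 0.25·0.142=0.03550, 0.25·0.128=0.03200, 0.25·0.174=0.04350, 0.25·0.297=0.07425. Summing gives P(defective) = 0.18525.
P(Machine 1 | defective) = 0.03550 / 0.18525 = 0.192.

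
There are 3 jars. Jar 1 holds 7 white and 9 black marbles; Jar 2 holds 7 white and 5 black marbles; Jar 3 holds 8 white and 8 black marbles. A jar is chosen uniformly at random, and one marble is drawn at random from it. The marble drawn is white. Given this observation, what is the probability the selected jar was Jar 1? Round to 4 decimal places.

P(white|Jar 1) = 0.4375; P(white|Jar 2) = 0.5833; P(white|Jar 3) = 0.5.
Prior × likelihood for each source: 0.333333·0.4375=0.1458, 0.333333·0.5833=0.1944, 0.333333·0.5=0.1667. Summing gives P(white) = 0.50694.
P(Jar 1 | white) = 0.1458 / 0.50694 = 0.2877.

Posterior probability ≈ 0.2877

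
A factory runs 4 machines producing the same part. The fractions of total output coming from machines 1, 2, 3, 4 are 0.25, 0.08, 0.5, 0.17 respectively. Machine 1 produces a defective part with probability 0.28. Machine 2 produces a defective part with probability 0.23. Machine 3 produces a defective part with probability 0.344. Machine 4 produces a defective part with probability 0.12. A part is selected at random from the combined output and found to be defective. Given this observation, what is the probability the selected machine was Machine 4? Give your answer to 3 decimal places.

Posterior probability ≈ 0.073

Tabulate prior·likelihood by source: [1] prior 0.25, lik 0.28, product 0.07000; [2] prior 0.08, lik 0.23, product 0.01840; [3] prior 0.5, lik 0.344, product 0.1720; [4] prior 0.17, lik 0.12, product 0.02040.
Normalizing constant = 0.28080; the posterior for Machine 4 is its product over the sum, 0.02040/0.28080 = 0.073.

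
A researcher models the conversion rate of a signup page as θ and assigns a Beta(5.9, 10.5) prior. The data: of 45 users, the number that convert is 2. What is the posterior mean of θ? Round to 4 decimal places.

Observing 2 successes and 43 failures updates Beta(5.9, 10.5) by adding the success and failure counts to the two shape parameters: α = 5.9+2 = 7.9, β = 10.5+43 = 53.5.
E[θ | data] = 7.9/(7.9+53.5) = 0.1287.

Posterior mean ≈ 0.1287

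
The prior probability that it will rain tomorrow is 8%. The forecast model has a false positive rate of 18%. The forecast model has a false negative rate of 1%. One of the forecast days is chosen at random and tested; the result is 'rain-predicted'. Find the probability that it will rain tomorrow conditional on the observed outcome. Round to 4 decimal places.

Write H for 'it will rain tomorrow'. Prior odds H:¬H = 0.08/0.92 = 0.086957. For the 'rain-predicted' outcome, the likelihood ratio is 0.99/0.18 = 5.5000.
Posterior odds = 0.086957 × 5.5000 = 0.47826, so P(H|E) = 0.47826/(1+0.47826) = 0.3235.

P(H | E) ≈ 0.3235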